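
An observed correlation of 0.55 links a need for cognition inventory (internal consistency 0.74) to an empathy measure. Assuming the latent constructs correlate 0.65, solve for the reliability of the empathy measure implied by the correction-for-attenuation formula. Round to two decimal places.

0.97

r_true = r_obs / √(r_xx · r_yy) ⇒ 0.65 = 0.55 / √(0.74 · r_yy).
√(0.74 · r_yy) = 0.55 / 0.65 = 0.8462; 0.74 · r_yy = 0.7161; r_yy = 0.7161 / 0.74 ≈ 0.97.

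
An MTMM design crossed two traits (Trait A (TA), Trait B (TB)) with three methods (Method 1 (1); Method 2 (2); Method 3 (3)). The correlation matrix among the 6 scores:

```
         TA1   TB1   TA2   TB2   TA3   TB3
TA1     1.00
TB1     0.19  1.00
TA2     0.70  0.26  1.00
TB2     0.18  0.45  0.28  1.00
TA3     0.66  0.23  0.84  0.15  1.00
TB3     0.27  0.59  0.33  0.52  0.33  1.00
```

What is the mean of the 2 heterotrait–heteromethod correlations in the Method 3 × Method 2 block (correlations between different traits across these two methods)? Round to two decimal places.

0.24

HTHM values (method 3 × method 2): 0.15, 0.33; mean = 0.48/2 = 0.24.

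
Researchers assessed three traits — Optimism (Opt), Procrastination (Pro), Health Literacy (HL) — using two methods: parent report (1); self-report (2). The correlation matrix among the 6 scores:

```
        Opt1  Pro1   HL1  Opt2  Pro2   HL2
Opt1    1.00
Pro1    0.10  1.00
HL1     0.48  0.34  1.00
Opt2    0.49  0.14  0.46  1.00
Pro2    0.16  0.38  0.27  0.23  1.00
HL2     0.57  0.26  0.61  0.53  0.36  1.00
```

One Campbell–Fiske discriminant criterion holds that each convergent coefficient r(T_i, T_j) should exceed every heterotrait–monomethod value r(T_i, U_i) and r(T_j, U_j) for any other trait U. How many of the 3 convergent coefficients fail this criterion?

1

Each convergent coefficient versus the relevant comparison correlations:
Opt (methods 1·2): 0.49 vs {0.10, 0.23, 0.48, 0.53} → fail.
Pro (methods 1·2): 0.38 vs {0.10, 0.23, 0.34, 0.36} → pass.
HL (methods 1·2): 0.61 vs {0.48, 0.53, 0.34, 0.36} → pass.
1 of 3 fail.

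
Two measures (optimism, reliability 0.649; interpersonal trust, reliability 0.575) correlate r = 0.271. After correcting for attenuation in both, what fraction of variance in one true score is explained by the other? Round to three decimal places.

0.197

Disattenuated r = 0.271 / √(0.649 × 0.575) = 0.271 / 0.6109 = 0.4436.
Shared true-score variance = 0.4436² = 0.1968 ≈ 0.197.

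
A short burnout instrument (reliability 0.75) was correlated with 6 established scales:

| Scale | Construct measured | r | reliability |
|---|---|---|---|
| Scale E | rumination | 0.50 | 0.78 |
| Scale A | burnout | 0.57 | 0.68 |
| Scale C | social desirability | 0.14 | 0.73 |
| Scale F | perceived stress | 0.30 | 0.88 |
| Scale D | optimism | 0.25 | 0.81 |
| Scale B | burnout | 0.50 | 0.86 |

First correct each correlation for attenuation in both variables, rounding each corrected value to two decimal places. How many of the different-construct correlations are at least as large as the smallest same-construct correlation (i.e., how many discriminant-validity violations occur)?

1

Disattenuated r (r / √(r_scale · r_new)):
  Scale E (disc): 0.50 / √(0.78·0.75) = 0.65
  Scale A (conv): 0.57 / √(0.68·0.75) = 0.80
  Scale C (disc): 0.14 / √(0.73·0.75) = 0.19
  Scale F (disc): 0.30 / √(0.88·0.75) = 0.37
  Scale D (disc): 0.25 / √(0.81·0.75) = 0.32
  Scale B (conv): 0.50 / √(0.86·0.75) = 0.62
Smallest convergent = 0.62. Discriminant values: 0.65, 0.19, 0.37, 0.32; count ≥ 0.62 → 1.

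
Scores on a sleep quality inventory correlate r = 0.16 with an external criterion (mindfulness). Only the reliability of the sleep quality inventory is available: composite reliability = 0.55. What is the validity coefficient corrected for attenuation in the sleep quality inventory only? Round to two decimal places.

0.22

Single correction: r_c = r_obs / √r_xx = 0.16 / √0.55 = 0.16 / 0.7416 ≈ 0.22.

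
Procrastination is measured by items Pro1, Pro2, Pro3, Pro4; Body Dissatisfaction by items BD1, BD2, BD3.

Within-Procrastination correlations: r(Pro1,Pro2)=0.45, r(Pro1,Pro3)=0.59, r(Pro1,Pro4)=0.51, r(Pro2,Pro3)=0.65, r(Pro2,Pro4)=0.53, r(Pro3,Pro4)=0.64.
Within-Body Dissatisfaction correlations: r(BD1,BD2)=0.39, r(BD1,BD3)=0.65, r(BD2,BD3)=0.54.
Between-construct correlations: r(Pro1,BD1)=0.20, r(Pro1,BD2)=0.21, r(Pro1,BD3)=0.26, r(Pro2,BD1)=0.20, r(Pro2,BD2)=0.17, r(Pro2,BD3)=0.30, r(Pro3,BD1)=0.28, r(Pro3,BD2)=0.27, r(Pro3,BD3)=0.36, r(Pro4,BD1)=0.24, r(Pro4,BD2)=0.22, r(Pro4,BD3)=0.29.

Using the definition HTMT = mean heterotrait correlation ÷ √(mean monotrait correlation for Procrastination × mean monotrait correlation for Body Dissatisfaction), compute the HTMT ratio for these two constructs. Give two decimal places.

Between-construct mean = 3.00/12 = 0.2500.
Mean within-Pro = 3.37/6 = 0.5617; mean within-BD = 1.58/3 = 0.5267.
Geometric mean = √(0.5617 × 0.5267) = 0.5439.
HTMT = 0.2500 / 0.5439 = 0.46.

0.46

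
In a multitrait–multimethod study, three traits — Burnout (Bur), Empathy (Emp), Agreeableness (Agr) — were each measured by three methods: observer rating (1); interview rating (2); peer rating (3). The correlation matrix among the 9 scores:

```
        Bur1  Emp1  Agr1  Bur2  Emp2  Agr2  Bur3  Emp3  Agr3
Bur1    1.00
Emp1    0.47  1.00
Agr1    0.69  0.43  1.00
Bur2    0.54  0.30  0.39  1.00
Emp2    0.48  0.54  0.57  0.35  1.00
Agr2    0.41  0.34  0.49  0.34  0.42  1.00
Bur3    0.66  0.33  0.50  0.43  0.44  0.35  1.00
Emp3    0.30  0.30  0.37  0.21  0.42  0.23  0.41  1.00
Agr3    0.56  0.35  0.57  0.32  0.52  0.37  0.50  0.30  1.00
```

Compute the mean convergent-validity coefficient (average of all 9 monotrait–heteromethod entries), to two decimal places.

Convergent values: 0.54, 0.66, 0.43, 0.54, 0.30, 0.42, 0.49, 0.57, 0.37; mean = 4.32/9 = 0.48.

0.48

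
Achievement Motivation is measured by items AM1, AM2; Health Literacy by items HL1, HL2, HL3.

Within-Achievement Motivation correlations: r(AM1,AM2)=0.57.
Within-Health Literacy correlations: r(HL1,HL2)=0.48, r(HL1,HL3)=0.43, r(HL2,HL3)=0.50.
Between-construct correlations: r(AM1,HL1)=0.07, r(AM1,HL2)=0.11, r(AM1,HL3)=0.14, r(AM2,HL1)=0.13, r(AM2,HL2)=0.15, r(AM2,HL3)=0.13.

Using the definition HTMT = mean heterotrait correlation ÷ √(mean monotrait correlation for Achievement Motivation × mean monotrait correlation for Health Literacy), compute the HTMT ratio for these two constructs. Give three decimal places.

Between-construct mean = 0.73/6 = 0.1217.
Mean within-AM = 0.57/1 = 0.5700; mean within-HL = 1.41/3 = 0.4700.
Geometric mean = √(0.5700 × 0.4700) = 0.5176.
HTMT = 0.1217 / 0.5176 = 0.235.

0.235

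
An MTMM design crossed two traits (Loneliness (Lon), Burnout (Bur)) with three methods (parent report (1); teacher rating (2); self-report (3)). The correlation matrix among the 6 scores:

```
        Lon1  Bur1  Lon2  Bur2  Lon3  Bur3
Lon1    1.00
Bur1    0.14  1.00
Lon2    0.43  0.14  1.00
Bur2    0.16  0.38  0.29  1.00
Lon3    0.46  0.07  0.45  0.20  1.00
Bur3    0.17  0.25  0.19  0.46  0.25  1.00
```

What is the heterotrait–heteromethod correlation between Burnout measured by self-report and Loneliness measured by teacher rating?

Different traits and methods: r(Bur3, Lon2) = 0.19.

0.19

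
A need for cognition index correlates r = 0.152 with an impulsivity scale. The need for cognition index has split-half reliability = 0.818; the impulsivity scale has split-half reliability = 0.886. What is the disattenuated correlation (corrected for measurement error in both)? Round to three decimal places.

0.179

r_true = r_obs / √(r_xx · r_yy) = 0.152 / √(0.818 × 0.886) = 0.152 / √0.724748 = 0.152 / 0.8513 ≈ 0.179.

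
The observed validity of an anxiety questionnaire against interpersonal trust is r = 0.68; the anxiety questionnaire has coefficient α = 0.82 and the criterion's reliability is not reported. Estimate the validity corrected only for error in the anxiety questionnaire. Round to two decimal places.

0.75

Single correction: r_c = r_obs / √r_xx = 0.68 / √0.82 = 0.68 / 0.9055 ≈ 0.75.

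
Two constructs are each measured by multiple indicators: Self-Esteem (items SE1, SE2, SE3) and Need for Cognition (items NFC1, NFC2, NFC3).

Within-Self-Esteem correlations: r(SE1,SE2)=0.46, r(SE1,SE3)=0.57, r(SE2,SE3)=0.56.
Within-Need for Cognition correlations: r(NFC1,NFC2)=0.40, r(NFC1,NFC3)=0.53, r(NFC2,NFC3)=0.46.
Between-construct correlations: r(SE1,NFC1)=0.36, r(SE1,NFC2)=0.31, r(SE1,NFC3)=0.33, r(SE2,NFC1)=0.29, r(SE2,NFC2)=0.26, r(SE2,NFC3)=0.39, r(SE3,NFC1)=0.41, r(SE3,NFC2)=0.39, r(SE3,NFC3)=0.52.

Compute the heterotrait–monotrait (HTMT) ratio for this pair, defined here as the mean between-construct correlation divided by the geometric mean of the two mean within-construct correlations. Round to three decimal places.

Mean between = 3.26/9 = 0.3622.
Mean within-SE = 1.59/3 = 0.5300; mean within-NFC = 1.39/3 = 0.4633.
Geometric mean = √(0.5300 × 0.4633) = 0.4955.
HTMT = 0.3622 / 0.4955 = 0.731.

0.731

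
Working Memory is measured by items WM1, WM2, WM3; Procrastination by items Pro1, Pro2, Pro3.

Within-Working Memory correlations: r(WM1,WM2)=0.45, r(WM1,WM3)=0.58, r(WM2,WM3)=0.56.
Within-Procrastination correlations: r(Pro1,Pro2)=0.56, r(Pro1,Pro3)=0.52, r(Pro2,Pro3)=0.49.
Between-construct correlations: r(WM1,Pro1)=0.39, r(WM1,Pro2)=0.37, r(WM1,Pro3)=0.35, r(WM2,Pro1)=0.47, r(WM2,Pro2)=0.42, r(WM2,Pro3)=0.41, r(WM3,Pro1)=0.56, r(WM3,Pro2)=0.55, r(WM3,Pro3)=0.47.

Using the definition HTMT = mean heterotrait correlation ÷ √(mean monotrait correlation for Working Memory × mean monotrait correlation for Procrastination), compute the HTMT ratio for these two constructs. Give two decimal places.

Between-construct mean = 3.99/9 = 0.4433.
Mean within-WM = 1.59/3 = 0.5300; mean within-Pro = 1.57/3 = 0.5233.
Geometric mean = √(0.5300 × 0.5233) = 0.5266.
HTMT = 0.4433 / 0.5266 = 0.84.

0.84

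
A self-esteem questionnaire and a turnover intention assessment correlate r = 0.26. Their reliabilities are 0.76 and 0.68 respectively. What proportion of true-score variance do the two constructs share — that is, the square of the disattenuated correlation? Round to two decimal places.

0.13

Disattenuated r = 0.26 / √(0.76 × 0.68) = 0.26 / 0.7189 = 0.3617.
Shared true-score variance = 0.3617² = 0.1308 ≈ 0.13.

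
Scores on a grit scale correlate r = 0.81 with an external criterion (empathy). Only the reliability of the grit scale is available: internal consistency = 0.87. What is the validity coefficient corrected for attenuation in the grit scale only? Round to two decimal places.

0.87

Single correction: r_c = r_obs / √r_xx = 0.81 / √0.87 = 0.81 / 0.9327 ≈ 0.87.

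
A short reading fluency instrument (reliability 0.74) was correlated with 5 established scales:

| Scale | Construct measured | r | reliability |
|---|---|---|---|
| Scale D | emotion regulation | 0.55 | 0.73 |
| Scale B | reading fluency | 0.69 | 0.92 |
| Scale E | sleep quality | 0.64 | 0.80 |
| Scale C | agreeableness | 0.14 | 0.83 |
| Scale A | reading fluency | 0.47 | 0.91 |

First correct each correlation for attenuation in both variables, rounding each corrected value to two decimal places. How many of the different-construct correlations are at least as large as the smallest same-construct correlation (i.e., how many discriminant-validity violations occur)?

Disattenuated r (r / √(r_scale · r_new)):
  Scale D (disc): 0.55 / √(0.73·0.74) = 0.75
  Scale B (conv): 0.69 / √(0.92·0.74) = 0.84
  Scale E (disc): 0.64 / √(0.80·0.74) = 0.83
  Scale C (disc): 0.14 / √(0.83·0.74) = 0.18
  Scale A (conv): 0.47 / √(0.91·0.74) = 0.57
Smallest convergent = 0.57. Discriminant values: 0.75, 0.83, 0.18; count ≥ 0.57 → 2.

2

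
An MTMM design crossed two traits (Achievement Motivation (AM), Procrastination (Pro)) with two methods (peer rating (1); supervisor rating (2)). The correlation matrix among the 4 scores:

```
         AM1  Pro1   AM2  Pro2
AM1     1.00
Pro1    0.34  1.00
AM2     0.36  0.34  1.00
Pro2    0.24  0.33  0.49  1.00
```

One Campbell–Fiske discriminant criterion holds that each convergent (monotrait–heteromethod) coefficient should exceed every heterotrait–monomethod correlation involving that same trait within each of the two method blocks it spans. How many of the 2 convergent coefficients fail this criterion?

Each convergent coefficient versus the relevant comparison correlations:
AM (methods 1·2): 0.36 vs {0.34, 0.49} → fail.
Pro (methods 1·2): 0.33 vs {0.34, 0.49} → fail.
2 of 2 fail.

2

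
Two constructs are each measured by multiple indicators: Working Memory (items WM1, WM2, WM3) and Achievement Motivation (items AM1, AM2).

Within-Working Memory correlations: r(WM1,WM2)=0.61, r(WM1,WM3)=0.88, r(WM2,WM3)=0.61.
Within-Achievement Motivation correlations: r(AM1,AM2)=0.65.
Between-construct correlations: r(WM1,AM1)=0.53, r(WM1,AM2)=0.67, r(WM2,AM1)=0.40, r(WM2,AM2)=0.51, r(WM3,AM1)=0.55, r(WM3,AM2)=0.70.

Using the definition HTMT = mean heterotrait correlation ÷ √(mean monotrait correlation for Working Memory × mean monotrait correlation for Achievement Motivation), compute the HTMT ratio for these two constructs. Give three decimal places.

Between-construct mean = 3.36/6 = 0.5600.
Mean within-WM = 2.10/3 = 0.7000; mean within-AM = 0.65/1 = 0.6500.
Geometric mean = √(0.7000 × 0.6500) = 0.6745.
HTMT = 0.5600 / 0.6745 = 0.830.

0.830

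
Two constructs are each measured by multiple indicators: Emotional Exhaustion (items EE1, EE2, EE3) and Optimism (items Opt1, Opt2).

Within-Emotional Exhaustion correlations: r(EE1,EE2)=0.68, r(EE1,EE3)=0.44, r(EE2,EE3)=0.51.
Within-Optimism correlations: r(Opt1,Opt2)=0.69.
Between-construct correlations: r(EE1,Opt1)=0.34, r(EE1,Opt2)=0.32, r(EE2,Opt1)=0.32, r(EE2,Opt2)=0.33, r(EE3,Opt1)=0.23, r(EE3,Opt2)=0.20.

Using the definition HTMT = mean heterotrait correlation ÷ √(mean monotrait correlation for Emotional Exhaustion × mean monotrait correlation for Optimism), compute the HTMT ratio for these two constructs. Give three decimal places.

Mean heterotrait r = 1.74/6 = 0.2900.
Mean within-EE = 1.63/3 = 0.5433; mean within-Opt = 0.69/1 = 0.6900.
Geometric mean = √(0.5433 × 0.6900) = 0.6123.
HTMT = 0.2900 / 0.6123 = 0.474.

0.474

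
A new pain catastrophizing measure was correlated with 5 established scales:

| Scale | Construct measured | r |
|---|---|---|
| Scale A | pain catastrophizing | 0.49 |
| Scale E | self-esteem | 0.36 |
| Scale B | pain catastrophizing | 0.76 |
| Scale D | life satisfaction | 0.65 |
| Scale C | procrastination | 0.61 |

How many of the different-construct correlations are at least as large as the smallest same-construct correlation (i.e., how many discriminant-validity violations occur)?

Convergent (same construct = pain catastrophizing): Scale A, Scale B.
Smallest convergent = 0.49. Discriminant values: 0.36, 0.65, 0.61; count ≥ 0.49 → 2.

2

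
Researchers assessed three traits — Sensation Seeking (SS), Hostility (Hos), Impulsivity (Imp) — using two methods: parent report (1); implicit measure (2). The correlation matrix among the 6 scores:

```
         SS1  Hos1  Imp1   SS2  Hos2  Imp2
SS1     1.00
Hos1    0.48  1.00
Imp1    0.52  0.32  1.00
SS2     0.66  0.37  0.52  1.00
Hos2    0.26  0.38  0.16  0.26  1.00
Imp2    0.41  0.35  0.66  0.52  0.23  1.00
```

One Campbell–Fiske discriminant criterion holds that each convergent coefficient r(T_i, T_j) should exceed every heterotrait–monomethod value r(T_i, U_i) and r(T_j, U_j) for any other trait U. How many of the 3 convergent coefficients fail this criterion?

Convergent coefficients and their comparison sets:
SS (methods 1·2): 0.66 vs {0.48, 0.26, 0.52, 0.52} → pass.
Hos (methods 1·2): 0.38 vs {0.48, 0.26, 0.32, 0.23} → fail.
Imp (methods 1·2): 0.66 vs {0.52, 0.52, 0.32, 0.23} → pass.
1 of 3 fail.

1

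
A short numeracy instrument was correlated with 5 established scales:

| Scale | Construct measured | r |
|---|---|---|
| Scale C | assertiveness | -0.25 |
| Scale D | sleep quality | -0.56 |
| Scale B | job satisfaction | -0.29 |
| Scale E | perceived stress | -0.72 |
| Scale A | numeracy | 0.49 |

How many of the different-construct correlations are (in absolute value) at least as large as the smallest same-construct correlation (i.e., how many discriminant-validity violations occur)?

2

Convergent (same construct = numeracy): Scale A.
Smallest convergent = 0.49. Discriminant |r|: 0.25, 0.56, 0.29, 0.72; count ≥ 0.49 → 2.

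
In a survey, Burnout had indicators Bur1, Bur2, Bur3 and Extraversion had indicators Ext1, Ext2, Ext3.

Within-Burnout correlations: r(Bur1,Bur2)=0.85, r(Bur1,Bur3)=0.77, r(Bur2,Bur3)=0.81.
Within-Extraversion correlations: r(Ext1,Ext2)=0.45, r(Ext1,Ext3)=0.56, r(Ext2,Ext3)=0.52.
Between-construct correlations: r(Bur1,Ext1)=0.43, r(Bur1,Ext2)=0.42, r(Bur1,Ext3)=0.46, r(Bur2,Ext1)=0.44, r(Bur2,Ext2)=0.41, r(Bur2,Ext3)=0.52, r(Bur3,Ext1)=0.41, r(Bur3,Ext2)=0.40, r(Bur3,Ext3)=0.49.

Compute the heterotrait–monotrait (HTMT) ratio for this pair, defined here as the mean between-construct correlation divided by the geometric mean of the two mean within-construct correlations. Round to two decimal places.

Mean between = 3.98/9 = 0.4422.
Mean within-Bur = 2.43/3 = 0.8100; mean within-Ext = 1.53/3 = 0.5100.
Geometric mean = √(0.8100 × 0.5100) = 0.6427.
HTMT = 0.4422 / 0.6427 = 0.69.

0.69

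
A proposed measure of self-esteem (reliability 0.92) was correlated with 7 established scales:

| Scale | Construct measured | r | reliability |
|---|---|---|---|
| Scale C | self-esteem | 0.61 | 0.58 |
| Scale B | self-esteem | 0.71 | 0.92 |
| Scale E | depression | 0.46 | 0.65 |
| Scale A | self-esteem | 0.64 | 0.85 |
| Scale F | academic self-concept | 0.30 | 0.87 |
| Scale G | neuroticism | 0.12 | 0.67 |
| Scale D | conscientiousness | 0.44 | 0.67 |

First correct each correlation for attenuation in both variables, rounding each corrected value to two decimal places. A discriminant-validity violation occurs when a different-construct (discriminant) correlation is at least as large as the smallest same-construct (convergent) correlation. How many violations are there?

0

Disattenuated r (r / √(r_scale · r_new)):
  Scale C (conv): 0.61 / √(0.58·0.92) = 0.84
  Scale B (conv): 0.71 / √(0.92·0.92) = 0.77
  Scale E (disc): 0.46 / √(0.65·0.92) = 0.59
  Scale A (conv): 0.64 / √(0.85·0.92) = 0.72
  Scale F (disc): 0.30 / √(0.87·0.92) = 0.34
  Scale G (disc): 0.12 / √(0.67·0.92) = 0.15
  Scale D (disc): 0.44 / √(0.67·0.92) = 0.56
Smallest convergent = 0.72. Discriminant values: 0.59, 0.34, 0.15, 0.56; count ≥ 0.72 → 0.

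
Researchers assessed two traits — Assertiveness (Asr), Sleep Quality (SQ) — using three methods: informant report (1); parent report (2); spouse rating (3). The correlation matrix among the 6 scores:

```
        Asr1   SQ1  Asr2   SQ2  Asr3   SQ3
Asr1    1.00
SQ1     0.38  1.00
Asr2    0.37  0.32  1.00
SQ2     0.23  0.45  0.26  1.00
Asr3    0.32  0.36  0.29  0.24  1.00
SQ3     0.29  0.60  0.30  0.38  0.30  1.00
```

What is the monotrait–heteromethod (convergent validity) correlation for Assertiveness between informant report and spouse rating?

0.32

Same trait (Asr), different methods: r(Asr1, Asr3) = 0.32.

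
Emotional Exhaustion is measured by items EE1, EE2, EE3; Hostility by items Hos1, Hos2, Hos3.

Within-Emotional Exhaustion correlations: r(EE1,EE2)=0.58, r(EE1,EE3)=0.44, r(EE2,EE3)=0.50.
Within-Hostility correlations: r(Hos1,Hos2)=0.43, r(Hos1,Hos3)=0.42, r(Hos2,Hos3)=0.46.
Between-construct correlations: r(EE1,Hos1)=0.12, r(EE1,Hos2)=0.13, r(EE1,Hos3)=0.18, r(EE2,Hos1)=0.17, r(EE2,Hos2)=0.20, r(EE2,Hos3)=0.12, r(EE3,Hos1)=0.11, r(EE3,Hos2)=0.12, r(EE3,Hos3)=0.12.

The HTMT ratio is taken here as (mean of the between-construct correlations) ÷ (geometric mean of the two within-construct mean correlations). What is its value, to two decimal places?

0.30

Mean between = 1.27/9 = 0.1411.
Mean within-EE = 1.52/3 = 0.5067; mean within-Hos = 1.31/3 = 0.4367.
Geometric mean = √(0.5067 × 0.4367) = 0.4704.
HTMT = 0.1411 / 0.4704 = 0.30.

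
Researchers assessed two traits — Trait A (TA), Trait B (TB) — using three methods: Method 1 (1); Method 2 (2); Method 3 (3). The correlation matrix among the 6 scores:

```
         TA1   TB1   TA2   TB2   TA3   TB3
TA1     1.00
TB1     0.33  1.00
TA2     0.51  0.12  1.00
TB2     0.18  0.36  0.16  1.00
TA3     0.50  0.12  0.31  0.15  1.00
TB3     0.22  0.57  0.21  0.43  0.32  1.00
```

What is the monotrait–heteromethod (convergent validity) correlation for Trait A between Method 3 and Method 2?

0.31

Same trait (TA), different methods: r(TA3, TA2) = 0.31.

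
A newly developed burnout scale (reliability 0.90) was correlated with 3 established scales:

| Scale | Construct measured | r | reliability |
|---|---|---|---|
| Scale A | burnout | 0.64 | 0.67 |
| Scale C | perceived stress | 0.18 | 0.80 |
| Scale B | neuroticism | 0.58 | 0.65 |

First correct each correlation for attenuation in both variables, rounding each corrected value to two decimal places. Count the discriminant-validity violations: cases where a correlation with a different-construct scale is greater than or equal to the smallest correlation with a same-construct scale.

Disattenuated r (r / √(r_scale · r_new)):
  Scale A (conv): 0.64 / √(0.67·0.90) = 0.82
  Scale C (disc): 0.18 / √(0.80·0.90) = 0.21
  Scale B (disc): 0.58 / √(0.65·0.90) = 0.76
Smallest convergent = 0.82. Discriminant values: 0.21, 0.76; count ≥ 0.82 → 0.

0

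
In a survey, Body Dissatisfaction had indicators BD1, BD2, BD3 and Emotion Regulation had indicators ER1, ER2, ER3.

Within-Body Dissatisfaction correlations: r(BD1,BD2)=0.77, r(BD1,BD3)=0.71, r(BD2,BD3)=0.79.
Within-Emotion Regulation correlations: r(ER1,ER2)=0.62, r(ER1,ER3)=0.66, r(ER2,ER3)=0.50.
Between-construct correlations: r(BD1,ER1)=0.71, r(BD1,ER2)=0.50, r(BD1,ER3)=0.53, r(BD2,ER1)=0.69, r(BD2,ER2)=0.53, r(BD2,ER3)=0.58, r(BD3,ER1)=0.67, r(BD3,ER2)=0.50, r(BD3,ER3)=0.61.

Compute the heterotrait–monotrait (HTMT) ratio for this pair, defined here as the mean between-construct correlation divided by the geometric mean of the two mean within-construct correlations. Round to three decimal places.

Mean between = 5.32/9 = 0.5911.
Mean within-BD = 2.27/3 = 0.7567; mean within-ER = 1.78/3 = 0.5933.
Geometric mean = √(0.7567 × 0.5933) = 0.6700.
HTMT = 0.5911 / 0.6700 = 0.882.

0.882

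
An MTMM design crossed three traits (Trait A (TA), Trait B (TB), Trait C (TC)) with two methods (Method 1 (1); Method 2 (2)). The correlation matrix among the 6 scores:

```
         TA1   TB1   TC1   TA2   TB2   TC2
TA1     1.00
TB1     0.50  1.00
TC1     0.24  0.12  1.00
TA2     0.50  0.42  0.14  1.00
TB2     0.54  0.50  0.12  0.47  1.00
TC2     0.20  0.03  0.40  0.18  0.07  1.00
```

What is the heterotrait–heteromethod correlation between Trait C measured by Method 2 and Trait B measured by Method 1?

Different traits and methods: r(TC2, TB1) = 0.03.

0.03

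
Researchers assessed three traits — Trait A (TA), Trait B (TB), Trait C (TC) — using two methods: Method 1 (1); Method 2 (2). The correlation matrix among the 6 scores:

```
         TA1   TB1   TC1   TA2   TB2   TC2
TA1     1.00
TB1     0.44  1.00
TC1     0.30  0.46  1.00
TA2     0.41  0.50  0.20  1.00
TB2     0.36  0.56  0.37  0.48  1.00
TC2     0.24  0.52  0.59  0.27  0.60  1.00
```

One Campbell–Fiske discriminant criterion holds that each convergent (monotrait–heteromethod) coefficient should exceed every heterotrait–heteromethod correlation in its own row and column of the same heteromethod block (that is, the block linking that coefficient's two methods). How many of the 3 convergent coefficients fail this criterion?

Checking each validity diagonal entry against its comparison values:
TA (methods 1·2): 0.41 vs {0.36, 0.50, 0.24, 0.20} → fail.
TB (methods 1·2): 0.56 vs {0.50, 0.36, 0.52, 0.37} → pass.
TC (methods 1·2): 0.59 vs {0.20, 0.24, 0.37, 0.52} → pass.
1 of 3 fail.

1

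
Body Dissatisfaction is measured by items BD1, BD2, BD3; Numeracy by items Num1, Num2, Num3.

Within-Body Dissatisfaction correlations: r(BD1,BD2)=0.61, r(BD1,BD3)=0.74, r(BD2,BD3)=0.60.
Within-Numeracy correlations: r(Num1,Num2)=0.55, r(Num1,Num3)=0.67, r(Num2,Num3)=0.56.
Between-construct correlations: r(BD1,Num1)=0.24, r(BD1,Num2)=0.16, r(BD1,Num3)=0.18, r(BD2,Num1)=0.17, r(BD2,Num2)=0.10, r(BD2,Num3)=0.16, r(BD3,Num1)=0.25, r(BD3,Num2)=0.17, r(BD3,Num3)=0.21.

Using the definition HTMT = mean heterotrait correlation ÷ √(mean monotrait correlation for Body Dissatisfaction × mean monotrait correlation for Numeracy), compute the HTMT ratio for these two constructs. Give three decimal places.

Mean between = 1.64/9 = 0.1822.
Mean within-BD = 1.95/3 = 0.6500; mean within-Num = 1.78/3 = 0.5933.
Geometric mean = √(0.6500 × 0.5933) = 0.6210.
HTMT = 0.1822 / 0.6210 = 0.293.

0.293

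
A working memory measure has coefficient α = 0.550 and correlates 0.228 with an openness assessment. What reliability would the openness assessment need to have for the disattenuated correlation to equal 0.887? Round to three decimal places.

r_true = r_obs / √(r_xx · r_yy) ⇒ 0.887 = 0.228 / √(0.550 · r_yy).
√(0.550 · r_yy) = 0.228 / 0.887 = 0.2570; 0.550 · r_yy = 0.0660; r_yy = 0.0660 / 0.550 ≈ 0.120.

0.120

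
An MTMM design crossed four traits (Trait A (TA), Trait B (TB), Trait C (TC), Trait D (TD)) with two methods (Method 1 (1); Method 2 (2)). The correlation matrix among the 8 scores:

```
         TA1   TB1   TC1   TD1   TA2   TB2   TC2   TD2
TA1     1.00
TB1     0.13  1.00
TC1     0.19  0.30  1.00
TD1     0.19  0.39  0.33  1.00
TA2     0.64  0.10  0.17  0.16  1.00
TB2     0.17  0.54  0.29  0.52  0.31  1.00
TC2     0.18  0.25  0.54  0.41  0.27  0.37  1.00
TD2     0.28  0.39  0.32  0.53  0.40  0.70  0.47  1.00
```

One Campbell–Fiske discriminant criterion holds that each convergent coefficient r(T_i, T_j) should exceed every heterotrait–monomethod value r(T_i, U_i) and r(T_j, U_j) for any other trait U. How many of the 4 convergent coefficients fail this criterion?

2

Checking each validity diagonal entry against its comparison values:
TA (methods 1·2): 0.64 vs {0.13, 0.31, 0.19, 0.27, 0.19, 0.40} → pass.
TB (methods 1·2): 0.54 vs {0.13, 0.31, 0.30, 0.37, 0.39, 0.70} → fail.
TC (methods 1·2): 0.54 vs {0.19, 0.27, 0.30, 0.37, 0.33, 0.47} → pass.
TD (methods 1·2): 0.53 vs {0.19, 0.40, 0.39, 0.70, 0.33, 0.47} → fail.
2 of 4 fail.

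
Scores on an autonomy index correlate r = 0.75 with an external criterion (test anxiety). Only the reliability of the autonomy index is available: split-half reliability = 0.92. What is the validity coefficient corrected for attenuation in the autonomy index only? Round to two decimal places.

Single correction: r_c = r_obs / √r_xx = 0.75 / √0.92 = 0.75 / 0.9592 ≈ 0.78.

0.78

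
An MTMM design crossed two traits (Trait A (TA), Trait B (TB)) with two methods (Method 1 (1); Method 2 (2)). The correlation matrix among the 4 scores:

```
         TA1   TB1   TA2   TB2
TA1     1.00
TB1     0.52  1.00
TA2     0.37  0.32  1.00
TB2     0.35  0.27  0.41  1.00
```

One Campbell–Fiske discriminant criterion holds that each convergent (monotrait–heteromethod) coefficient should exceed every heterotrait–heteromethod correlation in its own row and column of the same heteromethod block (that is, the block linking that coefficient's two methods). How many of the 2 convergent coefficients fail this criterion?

1

Convergent coefficients and their comparison sets:
TA (methods 1·2): 0.37 vs {0.35, 0.32} → pass.
TB (methods 1·2): 0.27 vs {0.32, 0.35} → fail.
1 of 2 fail.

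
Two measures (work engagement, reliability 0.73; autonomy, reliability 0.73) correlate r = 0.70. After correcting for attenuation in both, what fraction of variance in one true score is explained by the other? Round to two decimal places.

Disattenuated r = 0.70 / √(0.73 × 0.73) = 0.70 / 0.7300 = 0.9589.
Shared true-score variance = 0.9589² = 0.9195 ≈ 0.92.

0.92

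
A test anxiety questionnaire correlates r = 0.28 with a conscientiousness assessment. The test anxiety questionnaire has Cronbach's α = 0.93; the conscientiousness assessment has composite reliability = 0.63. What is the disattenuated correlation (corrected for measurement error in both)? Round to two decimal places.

r_true = r_obs / √(r_xx · r_yy) = 0.28 / √(0.93 × 0.63) = 0.28 / √0.5859 = 0.28 / 0.7654 ≈ 0.37.

0.37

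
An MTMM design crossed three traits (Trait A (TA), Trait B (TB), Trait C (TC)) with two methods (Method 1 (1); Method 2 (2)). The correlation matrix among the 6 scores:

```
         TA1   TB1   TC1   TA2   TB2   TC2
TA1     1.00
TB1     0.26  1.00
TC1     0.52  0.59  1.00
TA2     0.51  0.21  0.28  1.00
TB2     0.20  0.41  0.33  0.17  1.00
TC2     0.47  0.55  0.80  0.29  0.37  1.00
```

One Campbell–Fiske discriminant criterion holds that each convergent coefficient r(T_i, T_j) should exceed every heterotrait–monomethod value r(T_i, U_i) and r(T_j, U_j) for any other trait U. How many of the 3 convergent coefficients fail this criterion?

2

Checking each validity diagonal entry against its comparison values:
TA (methods 1·2): 0.51 vs {0.26, 0.17, 0.52, 0.29} → fail.
TB (methods 1·2): 0.41 vs {0.26, 0.17, 0.59, 0.37} → fail.
TC (methods 1·2): 0.80 vs {0.52, 0.29, 0.59, 0.37} → pass.
2 of 3 fail.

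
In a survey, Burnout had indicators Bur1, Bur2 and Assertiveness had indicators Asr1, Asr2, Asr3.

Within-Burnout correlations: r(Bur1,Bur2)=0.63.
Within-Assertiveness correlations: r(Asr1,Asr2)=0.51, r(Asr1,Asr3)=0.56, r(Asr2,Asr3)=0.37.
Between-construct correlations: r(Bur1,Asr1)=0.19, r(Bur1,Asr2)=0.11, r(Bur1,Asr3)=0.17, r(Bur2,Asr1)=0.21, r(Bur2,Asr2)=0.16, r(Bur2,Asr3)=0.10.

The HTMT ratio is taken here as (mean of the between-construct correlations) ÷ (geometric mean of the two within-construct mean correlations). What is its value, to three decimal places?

Mean between = 0.94/6 = 0.1567.
Mean within-Bur = 0.63/1 = 0.6300; mean within-Asr = 1.44/3 = 0.4800.
Geometric mean = √(0.6300 × 0.4800) = 0.5499.
HTMT = 0.1567 / 0.5499 = 0.285.

0.285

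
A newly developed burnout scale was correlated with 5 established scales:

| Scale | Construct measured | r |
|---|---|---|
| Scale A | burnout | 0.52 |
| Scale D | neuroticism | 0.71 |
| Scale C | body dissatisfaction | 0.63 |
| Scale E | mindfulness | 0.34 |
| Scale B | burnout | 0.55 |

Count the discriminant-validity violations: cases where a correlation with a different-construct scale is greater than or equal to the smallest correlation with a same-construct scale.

2

Convergent (same construct = burnout): Scale A, Scale B.
Smallest convergent = 0.52. Discriminant values: 0.71, 0.63, 0.34; count ≥ 0.52 → 2.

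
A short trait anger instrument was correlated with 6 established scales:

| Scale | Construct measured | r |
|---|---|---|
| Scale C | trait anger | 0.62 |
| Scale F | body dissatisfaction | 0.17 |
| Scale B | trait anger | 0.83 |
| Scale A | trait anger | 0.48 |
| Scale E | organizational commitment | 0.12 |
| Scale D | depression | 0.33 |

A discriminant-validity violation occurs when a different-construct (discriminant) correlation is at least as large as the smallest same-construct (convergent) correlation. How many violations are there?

0

Convergent (same construct = trait anger): Scale C, Scale B, Scale A.
Smallest convergent = 0.48. Discriminant values: 0.17, 0.12, 0.33; count ≥ 0.48 → 0.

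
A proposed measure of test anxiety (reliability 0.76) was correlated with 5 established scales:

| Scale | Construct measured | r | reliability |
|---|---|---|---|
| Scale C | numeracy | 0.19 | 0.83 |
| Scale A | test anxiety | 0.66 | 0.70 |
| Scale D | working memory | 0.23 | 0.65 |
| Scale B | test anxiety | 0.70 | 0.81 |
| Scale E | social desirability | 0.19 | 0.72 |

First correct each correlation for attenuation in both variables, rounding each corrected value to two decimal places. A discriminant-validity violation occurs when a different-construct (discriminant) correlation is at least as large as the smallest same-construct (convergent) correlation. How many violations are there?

0

Disattenuated r (r / √(r_scale · r_new)):
  Scale C (disc): 0.19 / √(0.83·0.76) = 0.24
  Scale A (conv): 0.66 / √(0.70·0.76) = 0.90
  Scale D (disc): 0.23 / √(0.65·0.76) = 0.33
  Scale B (conv): 0.70 / √(0.81·0.76) = 0.89
  Scale E (disc): 0.19 / √(0.72·0.76) = 0.26
Smallest convergent = 0.89. Discriminant values: 0.24, 0.33, 0.26; count ≥ 0.89 → 0.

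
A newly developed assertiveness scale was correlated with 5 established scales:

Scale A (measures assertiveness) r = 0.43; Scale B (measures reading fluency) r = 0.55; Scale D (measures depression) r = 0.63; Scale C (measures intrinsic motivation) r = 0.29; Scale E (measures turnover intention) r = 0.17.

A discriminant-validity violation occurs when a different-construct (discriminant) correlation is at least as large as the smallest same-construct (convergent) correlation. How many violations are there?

Convergent (same construct = assertiveness): Scale A.
Smallest convergent = 0.43. Discriminant values: 0.55, 0.63, 0.29, 0.17; count ≥ 0.43 → 2.

2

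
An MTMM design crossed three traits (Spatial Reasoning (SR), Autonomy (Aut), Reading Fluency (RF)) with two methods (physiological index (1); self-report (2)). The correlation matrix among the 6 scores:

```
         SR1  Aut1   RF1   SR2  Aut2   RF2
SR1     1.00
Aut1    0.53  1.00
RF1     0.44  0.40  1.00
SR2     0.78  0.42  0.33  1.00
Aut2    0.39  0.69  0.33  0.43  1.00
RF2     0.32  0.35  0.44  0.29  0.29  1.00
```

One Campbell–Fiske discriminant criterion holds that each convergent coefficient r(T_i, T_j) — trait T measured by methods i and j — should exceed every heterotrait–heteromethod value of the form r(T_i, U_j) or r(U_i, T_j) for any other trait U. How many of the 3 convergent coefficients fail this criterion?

0

Checking each validity diagonal entry against its comparison values:
SR (methods 1·2): 0.78 vs {0.39, 0.42, 0.32, 0.33} → pass.
Aut (methods 1·2): 0.69 vs {0.42, 0.39, 0.35, 0.33} → pass.
RF (methods 1·2): 0.44 vs {0.33, 0.32, 0.33, 0.35} → pass.
0 of 3 fail.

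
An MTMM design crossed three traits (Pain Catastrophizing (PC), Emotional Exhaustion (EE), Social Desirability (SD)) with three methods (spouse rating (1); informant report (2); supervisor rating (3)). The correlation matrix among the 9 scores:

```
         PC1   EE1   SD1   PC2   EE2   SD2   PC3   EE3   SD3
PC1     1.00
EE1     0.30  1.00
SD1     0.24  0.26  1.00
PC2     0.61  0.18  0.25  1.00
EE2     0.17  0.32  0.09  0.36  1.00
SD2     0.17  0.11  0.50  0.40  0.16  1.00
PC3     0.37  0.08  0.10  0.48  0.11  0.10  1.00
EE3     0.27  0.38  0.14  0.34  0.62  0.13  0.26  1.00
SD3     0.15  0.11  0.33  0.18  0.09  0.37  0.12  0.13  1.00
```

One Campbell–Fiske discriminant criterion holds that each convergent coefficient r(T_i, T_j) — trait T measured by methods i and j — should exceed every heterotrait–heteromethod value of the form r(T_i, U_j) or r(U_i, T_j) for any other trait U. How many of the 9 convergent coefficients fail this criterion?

Convergent coefficients and their comparison sets:
PC (methods 1·2): 0.61 vs {0.17, 0.18, 0.17, 0.25} → pass.
PC (methods 1·3): 0.37 vs {0.27, 0.08, 0.15, 0.10} → pass.
PC (methods 2·3): 0.48 vs {0.34, 0.11, 0.18, 0.10} → pass.
EE (methods 1·2): 0.32 vs {0.18, 0.17, 0.11, 0.09} → pass.
EE (methods 1·3): 0.38 vs {0.08, 0.27, 0.11, 0.14} → pass.
EE (methods 2·3): 0.62 vs {0.11, 0.34, 0.09, 0.13} → pass.
SD (methods 1·2): 0.50 vs {0.25, 0.17, 0.09, 0.11} → pass.
SD (methods 1·3): 0.33 vs {0.10, 0.15, 0.14, 0.11} → pass.
SD (methods 2·3): 0.37 vs {0.10, 0.18, 0.13, 0.09} → pass.
0 of 9 fail.

0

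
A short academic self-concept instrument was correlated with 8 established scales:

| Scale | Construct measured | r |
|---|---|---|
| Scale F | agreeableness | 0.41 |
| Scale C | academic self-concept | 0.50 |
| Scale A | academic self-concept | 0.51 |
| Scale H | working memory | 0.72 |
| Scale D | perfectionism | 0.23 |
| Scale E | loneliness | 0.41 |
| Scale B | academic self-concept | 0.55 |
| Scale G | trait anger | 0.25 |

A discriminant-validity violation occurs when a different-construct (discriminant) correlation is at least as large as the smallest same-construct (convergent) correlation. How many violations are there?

1

Convergent (same construct = academic self-concept): Scale C, Scale A, Scale B.
Smallest convergent = 0.50. Discriminant values: 0.41, 0.72, 0.23, 0.41, 0.25; count ≥ 0.50 → 1.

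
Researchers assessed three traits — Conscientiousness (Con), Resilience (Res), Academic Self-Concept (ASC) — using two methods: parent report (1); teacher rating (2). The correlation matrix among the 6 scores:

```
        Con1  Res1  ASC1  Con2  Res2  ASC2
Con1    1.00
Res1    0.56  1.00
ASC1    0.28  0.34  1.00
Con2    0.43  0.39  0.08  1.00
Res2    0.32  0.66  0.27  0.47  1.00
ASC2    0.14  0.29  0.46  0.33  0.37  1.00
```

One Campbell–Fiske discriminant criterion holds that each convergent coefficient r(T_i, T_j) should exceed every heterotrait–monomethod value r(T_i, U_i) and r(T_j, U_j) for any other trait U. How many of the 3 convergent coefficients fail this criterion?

Each convergent coefficient versus the relevant comparison correlations:
Con (methods 1·2): 0.43 vs {0.56, 0.47, 0.28, 0.33} → fail.
Res (methods 1·2): 0.66 vs {0.56, 0.47, 0.34, 0.37} → pass.
ASC (methods 1·2): 0.46 vs {0.28, 0.33, 0.34, 0.37} → pass.
1 of 3 fail.

1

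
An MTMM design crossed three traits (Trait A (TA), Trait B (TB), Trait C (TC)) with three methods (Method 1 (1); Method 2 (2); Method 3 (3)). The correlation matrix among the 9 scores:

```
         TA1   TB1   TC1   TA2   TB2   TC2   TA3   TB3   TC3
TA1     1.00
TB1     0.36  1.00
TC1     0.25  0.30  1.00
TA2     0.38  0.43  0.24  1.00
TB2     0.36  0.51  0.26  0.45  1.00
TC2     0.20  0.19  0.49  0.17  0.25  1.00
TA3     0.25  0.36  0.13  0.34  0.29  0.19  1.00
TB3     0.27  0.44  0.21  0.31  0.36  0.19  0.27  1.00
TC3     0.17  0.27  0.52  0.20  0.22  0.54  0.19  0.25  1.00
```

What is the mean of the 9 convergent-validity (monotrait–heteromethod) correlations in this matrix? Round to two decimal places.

Convergent values: 0.38, 0.25, 0.34, 0.51, 0.44, 0.36, 0.49, 0.52, 0.54; mean = 3.83/9 = 0.43.

0.43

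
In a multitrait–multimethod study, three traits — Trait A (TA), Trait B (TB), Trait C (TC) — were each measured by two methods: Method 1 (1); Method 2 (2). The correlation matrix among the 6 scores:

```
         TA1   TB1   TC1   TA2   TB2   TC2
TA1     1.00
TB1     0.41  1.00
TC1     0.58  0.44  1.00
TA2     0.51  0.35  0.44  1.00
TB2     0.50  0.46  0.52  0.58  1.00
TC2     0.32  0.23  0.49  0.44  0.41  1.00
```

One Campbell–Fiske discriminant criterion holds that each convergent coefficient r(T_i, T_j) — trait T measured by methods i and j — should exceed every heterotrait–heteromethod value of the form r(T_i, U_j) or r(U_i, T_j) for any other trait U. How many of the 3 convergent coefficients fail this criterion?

2

Checking each validity diagonal entry against its comparison values:
TA (methods 1·2): 0.51 vs {0.50, 0.35, 0.32, 0.44} → pass.
TB (methods 1·2): 0.46 vs {0.35, 0.50, 0.23, 0.52} → fail.
TC (methods 1·2): 0.49 vs {0.44, 0.32, 0.52, 0.23} → fail.
2 of 3 fail.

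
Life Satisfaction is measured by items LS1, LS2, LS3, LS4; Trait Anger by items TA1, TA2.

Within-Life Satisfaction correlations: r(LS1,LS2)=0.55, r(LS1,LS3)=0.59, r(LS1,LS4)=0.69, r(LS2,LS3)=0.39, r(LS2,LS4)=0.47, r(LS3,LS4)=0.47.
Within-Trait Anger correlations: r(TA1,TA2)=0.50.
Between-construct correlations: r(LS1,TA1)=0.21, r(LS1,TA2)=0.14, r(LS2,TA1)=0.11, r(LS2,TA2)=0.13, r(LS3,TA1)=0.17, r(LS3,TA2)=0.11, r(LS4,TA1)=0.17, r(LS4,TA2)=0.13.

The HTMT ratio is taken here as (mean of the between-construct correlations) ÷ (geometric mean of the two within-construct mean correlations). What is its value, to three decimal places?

0.285

Between-construct mean = 1.17/8 = 0.1463.
Mean within-LS = 3.16/6 = 0.5267; mean within-TA = 0.50/1 = 0.5000.
Geometric mean = √(0.5267 × 0.5000) = 0.5132.
HTMT = 0.1463 / 0.5132 = 0.285.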